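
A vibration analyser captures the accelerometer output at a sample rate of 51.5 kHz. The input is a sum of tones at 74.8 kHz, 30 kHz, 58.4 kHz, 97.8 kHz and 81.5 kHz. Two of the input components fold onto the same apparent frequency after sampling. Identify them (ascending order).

fs/2 = 25.75 kHz.
74.8 kHz mod fs = 23.3 kHz.
23.3 kHz ≤ fs/2 = 25.75 kHz, appears at 23.3 kHz.
30 kHz > fs/2 = 25.75 kHz, folds to fs − 30 kHz = 21.5 kHz.
58.4 kHz mod fs = 6.9 kHz.
6.9 kHz ≤ fs/2 = 25.75 kHz, appears at 6.9 kHz.
97.8 kHz mod fs = 46.3 kHz.
46.3 kHz > fs/2 = 25.75 kHz, folds to fs − 46.3 kHz = 5.2 kHz.
81.5 kHz mod fs = 30 kHz.
30 kHz > fs/2 = 25.75 kHz, folds to fs − 30 kHz = 21.5 kHz.
30 kHz and 81.5 kHz both map to 21.5 kHz.

30 kHz, 81.5 kHz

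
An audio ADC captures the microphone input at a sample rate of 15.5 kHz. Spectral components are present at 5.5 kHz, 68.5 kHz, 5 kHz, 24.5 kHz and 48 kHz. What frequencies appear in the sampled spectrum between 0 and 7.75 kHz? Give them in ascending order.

1.5 kHz, 5 kHz, 5.5 kHz, 6.5 kHz

fs/2 = 7.75 kHz.
5.5 kHz ≤ fs/2 = 7.75 kHz, passes unchanged.
68.5 kHz mod fs = 6.5 kHz.
6.5 kHz ≤ fs/2 = 7.75 kHz, appears at 6.5 kHz.
5 kHz ≤ fs/2 = 7.75 kHz, passes unchanged.
24.5 kHz mod fs = 9 kHz.
9 kHz > fs/2 = 7.75 kHz, folds to fs − 9 kHz = 6.5 kHz.
48 kHz mod fs = 1.5 kHz.
1.5 kHz ≤ fs/2 = 7.75 kHz, appears at 1.5 kHz.
Distinct values: {1.5 kHz, 5 kHz, 5.5 kHz, 6.5 kHz}.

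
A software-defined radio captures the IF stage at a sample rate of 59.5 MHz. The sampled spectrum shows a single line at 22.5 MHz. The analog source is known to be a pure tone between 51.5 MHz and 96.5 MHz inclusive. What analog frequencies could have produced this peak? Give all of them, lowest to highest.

Frequencies that alias to 22.5 MHz are k·fs ± 22.5 MHz for integer k ≥ 0.
k=0: 22.5 MHz.
k=1: 37 MHz, 82 MHz.
k=2: 96.5 MHz, 141.5 MHz.
k=3: 156 MHz, 201 MHz.
Within [51.5 MHz, 96.5 MHz]: 82 MHz, 96.5 MHz.

82 MHz, 96.5 MHz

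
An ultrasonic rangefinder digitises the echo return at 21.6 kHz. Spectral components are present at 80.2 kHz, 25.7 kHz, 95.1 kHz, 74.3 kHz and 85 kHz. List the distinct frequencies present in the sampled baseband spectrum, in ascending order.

1.4 kHz, 4.1 kHz, 6.2 kHz, 8.7 kHz, 9.5 kHz

fs/2 = 10.8 kHz.
80.2 kHz mod fs = 15.4 kHz.
15.4 kHz > fs/2 = 10.8 kHz, folds to fs − 15.4 kHz = 6.2 kHz.
25.7 kHz mod fs = 4.1 kHz.
4.1 kHz ≤ fs/2 = 10.8 kHz, appears at 4.1 kHz.
95.1 kHz mod fs = 8.7 kHz.
8.7 kHz ≤ fs/2 = 10.8 kHz, appears at 8.7 kHz.
74.3 kHz mod fs = 9.5 kHz.
9.5 kHz ≤ fs/2 = 10.8 kHz, appears at 9.5 kHz.
85 kHz mod fs = 20.2 kHz.
20.2 kHz > fs/2 = 10.8 kHz, folds to fs − 20.2 kHz = 1.4 kHz.
Distinct values: {1.4 kHz, 4.1 kHz, 6.2 kHz, 8.7 kHz, 9.5 kHz}.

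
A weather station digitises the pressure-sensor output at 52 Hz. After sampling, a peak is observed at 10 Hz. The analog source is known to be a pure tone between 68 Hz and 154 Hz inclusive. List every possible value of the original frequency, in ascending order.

94 Hz, 114 Hz, 146 Hz

Frequencies that alias to 10 Hz are k·fs ± 10 Hz for integer k ≥ 0.
k=0: 10 Hz.
k=1: 42 Hz, 62 Hz.
k=2: 94 Hz, 114 Hz.
k=3: 146 Hz, 166 Hz.
k=4: 198 Hz, 218 Hz.
Within [68 Hz, 154 Hz]: 94 Hz, 114 Hz, 146 Hz.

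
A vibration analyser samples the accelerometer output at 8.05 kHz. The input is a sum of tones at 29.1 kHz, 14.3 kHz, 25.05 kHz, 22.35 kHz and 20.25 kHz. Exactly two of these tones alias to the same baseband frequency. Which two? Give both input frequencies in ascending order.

fs/2 = 4.025 kHz.
29.1 kHz mod fs = 4.95 kHz.
4.95 kHz > fs/2 = 4.025 kHz, folds to fs − 4.95 kHz = 3.1 kHz.
14.3 kHz mod fs = 6.25 kHz.
6.25 kHz > fs/2 = 4.025 kHz, folds to fs − 6.25 kHz = 1.8 kHz.
25.05 kHz mod fs = 0.9 kHz.
0.9 kHz ≤ fs/2 = 4.025 kHz, appears at 0.9 kHz.
22.35 kHz mod fs = 6.25 kHz.
6.25 kHz > fs/2 = 4.025 kHz, folds to fs − 6.25 kHz = 1.8 kHz.
20.25 kHz mod fs = 4.15 kHz.
4.15 kHz > fs/2 = 4.025 kHz, folds to fs − 4.15 kHz = 3.9 kHz.
14.3 kHz and 22.35 kHz both map to 1.8 kHz.

14.3 kHz, 22.35 kHz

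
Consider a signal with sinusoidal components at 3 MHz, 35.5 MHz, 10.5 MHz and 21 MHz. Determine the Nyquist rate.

Highest-frequency component: 35.5 MHz.
Nyquist rate = 2 × 35.5 MHz = 71 MHz.

71 MHz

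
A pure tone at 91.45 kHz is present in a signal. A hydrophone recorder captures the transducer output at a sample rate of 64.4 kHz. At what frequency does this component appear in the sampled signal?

91.45 kHz mod fs = 27.05 kHz.
27.05 kHz ≤ fs/2 = 32.2 kHz, appears at 27.05 kHz.

27.05 kHz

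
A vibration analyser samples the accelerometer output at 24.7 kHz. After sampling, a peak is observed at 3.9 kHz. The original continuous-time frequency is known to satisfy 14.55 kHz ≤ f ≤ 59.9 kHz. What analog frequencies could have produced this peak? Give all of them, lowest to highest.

Frequencies that alias to 3.9 kHz are k·fs ± 3.9 kHz for integer k ≥ 0.
k=0: 3.9 kHz.
k=1: 20.8 kHz, 28.6 kHz.
k=2: 45.5 kHz, 53.3 kHz.
k=3: 70.2 kHz, 78 kHz.
Within [14.55 kHz, 59.9 kHz]: 20.8 kHz, 28.6 kHz, 45.5 kHz, 53.3 kHz.

20.8 kHz, 28.6 kHz, 45.5 kHz, 53.3 kHz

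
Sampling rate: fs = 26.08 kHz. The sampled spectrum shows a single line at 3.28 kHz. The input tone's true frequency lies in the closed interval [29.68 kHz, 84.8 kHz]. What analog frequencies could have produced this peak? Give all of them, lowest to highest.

48.88 kHz, 55.44 kHz, 74.96 kHz, 81.52 kHz

Frequencies that alias to 3.28 kHz are k·fs ± 3.28 kHz for integer k ≥ 0.
k=0: 3.28 kHz.
k=1: 22.8 kHz, 29.36 kHz.
k=2: 48.88 kHz, 55.44 kHz.
k=3: 74.96 kHz, 81.52 kHz.
k=4: 101.04 kHz, 107.6 kHz.
Within [29.68 kHz, 84.8 kHz]: 48.88 kHz, 55.44 kHz, 74.96 kHz, 81.52 kHz.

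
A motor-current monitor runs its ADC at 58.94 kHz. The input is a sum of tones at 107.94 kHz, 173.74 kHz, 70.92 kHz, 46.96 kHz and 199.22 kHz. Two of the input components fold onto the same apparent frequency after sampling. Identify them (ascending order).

46.96 kHz, 70.92 kHz

fs/2 = 29.47 kHz.
107.94 kHz mod fs = 49 kHz.
49 kHz > fs/2 = 29.47 kHz, folds to fs − 49 kHz = 9.94 kHz.
173.74 kHz mod fs = 55.86 kHz.
55.86 kHz > fs/2 = 29.47 kHz, folds to fs − 55.86 kHz = 3.08 kHz.
70.92 kHz mod fs = 11.98 kHz.
11.98 kHz ≤ fs/2 = 29.47 kHz, appears at 11.98 kHz.
46.96 kHz > fs/2 = 29.47 kHz, folds to fs − 46.96 kHz = 11.98 kHz.
199.22 kHz mod fs = 22.4 kHz.
22.4 kHz ≤ fs/2 = 29.47 kHz, appears at 22.4 kHz.
46.96 kHz and 70.92 kHz both map to 11.98 kHz.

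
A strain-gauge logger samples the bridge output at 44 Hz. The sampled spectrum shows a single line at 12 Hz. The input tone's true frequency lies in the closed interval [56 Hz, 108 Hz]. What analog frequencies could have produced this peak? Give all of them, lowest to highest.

Frequencies that alias to 12 Hz are k·fs ± 12 Hz for integer k ≥ 0.
k=0: 12 Hz.
k=1: 32 Hz, 56 Hz.
k=2: 76 Hz, 100 Hz.
k=3: 120 Hz, 144 Hz.
Within [56 Hz, 108 Hz]: 56 Hz, 76 Hz, 100 Hz.

56 Hz, 76 Hz, 100 Hz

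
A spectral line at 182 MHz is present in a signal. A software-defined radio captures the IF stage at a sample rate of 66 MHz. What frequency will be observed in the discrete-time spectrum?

16 MHz

182 MHz mod fs = 50 MHz.
50 MHz > fs/2 = 33 MHz, folds to fs − 50 MHz = 16 MHz.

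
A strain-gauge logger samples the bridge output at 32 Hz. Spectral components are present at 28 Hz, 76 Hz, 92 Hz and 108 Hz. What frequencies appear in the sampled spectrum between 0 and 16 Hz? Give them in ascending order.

4 Hz, 12 Hz

fs/2 = 16 Hz.
28 Hz > fs/2 = 16 Hz, folds to fs − 28 Hz = 4 Hz.
76 Hz mod fs = 12 Hz.
12 Hz ≤ fs/2 = 16 Hz, appears at 12 Hz.
92 Hz mod fs = 28 Hz.
28 Hz > fs/2 = 16 Hz, folds to fs − 28 Hz = 4 Hz.
108 Hz mod fs = 12 Hz.
12 Hz ≤ fs/2 = 16 Hz, appears at 12 Hz.
Distinct values: {4 Hz, 12 Hz}.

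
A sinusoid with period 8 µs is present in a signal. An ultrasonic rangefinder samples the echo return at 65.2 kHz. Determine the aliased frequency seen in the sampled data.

5.4 kHz

T = 8 µs → f = 1/T = 125 kHz.
125 kHz mod fs = 59.8 kHz.
59.8 kHz > fs/2 = 32.6 kHz, folds to fs − 59.8 kHz = 5.4 kHz.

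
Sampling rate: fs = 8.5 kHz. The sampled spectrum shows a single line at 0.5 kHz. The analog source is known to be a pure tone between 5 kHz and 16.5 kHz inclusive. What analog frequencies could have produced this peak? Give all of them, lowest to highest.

8 kHz, 9 kHz, 16.5 kHz

Frequencies that alias to 0.5 kHz are k·fs ± 0.5 kHz for integer k ≥ 0.
k=0: 0.5 kHz.
k=1: 8 kHz, 9 kHz.
k=2: 16.5 kHz, 17.5 kHz.
k=3: 25 kHz, 26 kHz.
Within [5 kHz, 16.5 kHz]: 8 kHz, 9 kHz, 16.5 kHz.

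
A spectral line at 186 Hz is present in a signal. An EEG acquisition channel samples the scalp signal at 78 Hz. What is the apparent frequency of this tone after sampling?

30 Hz

186 Hz mod fs = 30 Hz.
30 Hz ≤ fs/2 = 39 Hz, appears at 30 Hz.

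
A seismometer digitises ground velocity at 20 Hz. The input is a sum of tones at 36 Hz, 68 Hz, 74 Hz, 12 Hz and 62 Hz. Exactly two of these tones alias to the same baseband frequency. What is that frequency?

fs/2 = 10 Hz.
36 Hz mod fs = 16 Hz.
16 Hz > fs/2 = 10 Hz, folds to fs − 16 Hz = 4 Hz.
68 Hz mod fs = 8 Hz.
8 Hz ≤ fs/2 = 10 Hz, appears at 8 Hz.
74 Hz mod fs = 14 Hz.
14 Hz > fs/2 = 10 Hz, folds to fs − 14 Hz = 6 Hz.
12 Hz > fs/2 = 10 Hz, folds to fs − 12 Hz = 8 Hz.
62 Hz mod fs = 2 Hz.
2 Hz ≤ fs/2 = 10 Hz, appears at 2 Hz.
12 Hz and 68 Hz both map to 8 Hz.

8 Hz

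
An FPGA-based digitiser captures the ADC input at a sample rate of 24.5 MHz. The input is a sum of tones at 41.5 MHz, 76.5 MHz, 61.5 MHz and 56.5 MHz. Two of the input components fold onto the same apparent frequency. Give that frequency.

fs/2 = 12.25 MHz.
41.5 MHz mod fs = 17 MHz.
17 MHz > fs/2 = 12.25 MHz, folds to fs − 17 MHz = 7.5 MHz.
76.5 MHz mod fs = 3 MHz.
3 MHz ≤ fs/2 = 12.25 MHz, appears at 3 MHz.
61.5 MHz mod fs = 12.5 MHz.
12.5 MHz > fs/2 = 12.25 MHz, folds to fs − 12.5 MHz = 12 MHz.
56.5 MHz mod fs = 7.5 MHz.
7.5 MHz ≤ fs/2 = 12.25 MHz, appears at 7.5 MHz.
41.5 MHz and 56.5 MHz both map to 7.5 MHz.

7.5 MHz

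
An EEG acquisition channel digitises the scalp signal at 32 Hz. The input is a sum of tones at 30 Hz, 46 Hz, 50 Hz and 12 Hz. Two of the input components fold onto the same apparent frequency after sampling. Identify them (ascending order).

fs/2 = 16 Hz.
30 Hz > fs/2 = 16 Hz, folds to fs − 30 Hz = 2 Hz.
46 Hz mod fs = 14 Hz.
14 Hz ≤ fs/2 = 16 Hz, appears at 14 Hz.
50 Hz mod fs = 18 Hz.
18 Hz > fs/2 = 16 Hz, folds to fs − 18 Hz = 14 Hz.
12 Hz ≤ fs/2 = 16 Hz, passes unchanged.
46 Hz and 50 Hz both map to 14 Hz.

46 Hz, 50 Hz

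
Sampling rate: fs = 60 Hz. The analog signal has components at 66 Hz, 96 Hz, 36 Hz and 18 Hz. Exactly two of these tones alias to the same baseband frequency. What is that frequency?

fs/2 = 30 Hz.
66 Hz mod fs = 6 Hz.
6 Hz ≤ fs/2 = 30 Hz, appears at 6 Hz.
96 Hz mod fs = 36 Hz.
36 Hz > fs/2 = 30 Hz, folds to fs − 36 Hz = 24 Hz.
36 Hz > fs/2 = 30 Hz, folds to fs − 36 Hz = 24 Hz.
18 Hz ≤ fs/2 = 30 Hz, passes unchanged.
36 Hz and 96 Hz both map to 24 Hz.

24 Hz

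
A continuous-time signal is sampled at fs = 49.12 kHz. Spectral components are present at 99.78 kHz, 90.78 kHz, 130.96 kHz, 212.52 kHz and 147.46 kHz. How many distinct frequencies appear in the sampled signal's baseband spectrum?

fs/2 = 24.56 kHz.
99.78 kHz mod fs = 1.54 kHz.
1.54 kHz ≤ fs/2 = 24.56 kHz, appears at 1.54 kHz.
90.78 kHz mod fs = 41.66 kHz.
41.66 kHz > fs/2 = 24.56 kHz, folds to fs − 41.66 kHz = 7.46 kHz.
130.96 kHz mod fs = 32.72 kHz.
32.72 kHz > fs/2 = 24.56 kHz, folds to fs − 32.72 kHz = 16.4 kHz.
212.52 kHz mod fs = 16.04 kHz.
16.04 kHz ≤ fs/2 = 24.56 kHz, appears at 16.04 kHz.
147.46 kHz mod fs = 0.1 kHz.
0.1 kHz ≤ fs/2 = 24.56 kHz, appears at 0.1 kHz.
Distinct values: {0.1 kHz, 1.54 kHz, 7.46 kHz, 16.04 kHz, 16.4 kHz} → 5.

5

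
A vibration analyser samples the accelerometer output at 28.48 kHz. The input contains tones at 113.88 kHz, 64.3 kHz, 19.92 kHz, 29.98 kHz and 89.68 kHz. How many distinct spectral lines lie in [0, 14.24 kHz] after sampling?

fs/2 = 14.24 kHz.
113.88 kHz mod fs = 28.44 kHz.
28.44 kHz > fs/2 = 14.24 kHz, folds to fs − 28.44 kHz = 0.04 kHz.
64.3 kHz mod fs = 7.34 kHz.
7.34 kHz ≤ fs/2 = 14.24 kHz, appears at 7.34 kHz.
19.92 kHz > fs/2 = 14.24 kHz, folds to fs − 19.92 kHz = 8.56 kHz.
29.98 kHz mod fs = 1.5 kHz.
1.5 kHz ≤ fs/2 = 14.24 kHz, appears at 1.5 kHz.
89.68 kHz mod fs = 4.24 kHz.
4.24 kHz ≤ fs/2 = 14.24 kHz, appears at 4.24 kHz.
Distinct values: {0.04 kHz, 1.5 kHz, 4.24 kHz, 7.34 kHz, 8.56 kHz} → 5.

5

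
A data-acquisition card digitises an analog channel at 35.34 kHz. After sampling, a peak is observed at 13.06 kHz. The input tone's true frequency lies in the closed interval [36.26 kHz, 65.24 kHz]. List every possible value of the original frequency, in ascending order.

Frequencies that alias to 13.06 kHz are k·fs ± 13.06 kHz for integer k ≥ 0.
k=0: 13.06 kHz.
k=1: 22.28 kHz, 48.4 kHz.
k=2: 57.62 kHz, 83.74 kHz.
k=3: 92.96 kHz, 119.08 kHz.
Within [36.26 kHz, 65.24 kHz]: 48.4 kHz, 57.62 kHz.

48.4 kHz, 57.62 kHz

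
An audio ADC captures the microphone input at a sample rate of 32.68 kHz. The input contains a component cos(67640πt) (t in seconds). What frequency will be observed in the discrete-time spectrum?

ω = 67640π rad/s → f = ω/(2π) = 33820 Hz = 33.82 kHz.
33.82 kHz mod fs = 1.14 kHz.
1.14 kHz ≤ fs/2 = 16.34 kHz, appears at 1.14 kHz.

1.14 kHz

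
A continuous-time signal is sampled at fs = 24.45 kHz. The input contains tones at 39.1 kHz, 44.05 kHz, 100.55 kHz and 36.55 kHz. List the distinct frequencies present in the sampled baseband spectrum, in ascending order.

fs/2 = 12.225 kHz.
39.1 kHz mod fs = 14.65 kHz.
14.65 kHz > fs/2 = 12.225 kHz, folds to fs − 14.65 kHz = 9.8 kHz.
44.05 kHz mod fs = 19.6 kHz.
19.6 kHz > fs/2 = 12.225 kHz, folds to fs − 19.6 kHz = 4.85 kHz.
100.55 kHz mod fs = 2.75 kHz.
2.75 kHz ≤ fs/2 = 12.225 kHz, appears at 2.75 kHz.
36.55 kHz mod fs = 12.1 kHz.
12.1 kHz ≤ fs/2 = 12.225 kHz, appears at 12.1 kHz.
Distinct values: {2.75 kHz, 4.85 kHz, 9.8 kHz, 12.1 kHz}.

2.75 kHz, 4.85 kHz, 9.8 kHz, 12.1 kHz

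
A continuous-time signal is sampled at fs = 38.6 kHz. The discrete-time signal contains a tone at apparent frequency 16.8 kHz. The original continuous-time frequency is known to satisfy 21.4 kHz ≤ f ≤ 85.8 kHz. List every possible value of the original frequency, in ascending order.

21.8 kHz, 55.4 kHz, 60.4 kHz

Frequencies that alias to 16.8 kHz are k·fs ± 16.8 kHz for integer k ≥ 0.
k=0: 16.8 kHz.
k=1: 21.8 kHz, 55.4 kHz.
k=2: 60.4 kHz, 94 kHz.
k=3: 99 kHz, 132.6 kHz.
Within [21.4 kHz, 85.8 kHz]: 21.8 kHz, 55.4 kHz, 60.4 kHz.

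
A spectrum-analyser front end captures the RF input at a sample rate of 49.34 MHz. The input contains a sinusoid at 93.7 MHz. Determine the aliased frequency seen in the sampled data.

4.98 MHz

93.7 MHz mod fs = 44.36 MHz.
44.36 MHz > fs/2 = 24.67 MHz, folds to fs − 44.36 MHz = 4.98 MHz.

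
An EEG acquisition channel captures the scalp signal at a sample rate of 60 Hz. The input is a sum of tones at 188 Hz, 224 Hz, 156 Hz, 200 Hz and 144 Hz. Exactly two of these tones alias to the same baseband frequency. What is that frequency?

24 Hz

fs/2 = 30 Hz.
188 Hz mod fs = 8 Hz.
8 Hz ≤ fs/2 = 30 Hz, appears at 8 Hz.
224 Hz mod fs = 44 Hz.
44 Hz > fs/2 = 30 Hz, folds to fs − 44 Hz = 16 Hz.
156 Hz mod fs = 36 Hz.
36 Hz > fs/2 = 30 Hz, folds to fs − 36 Hz = 24 Hz.
200 Hz mod fs = 20 Hz.
20 Hz ≤ fs/2 = 30 Hz, appears at 20 Hz.
144 Hz mod fs = 24 Hz.
24 Hz ≤ fs/2 = 30 Hz, appears at 24 Hz.
144 Hz and 156 Hz both map to 24 Hz.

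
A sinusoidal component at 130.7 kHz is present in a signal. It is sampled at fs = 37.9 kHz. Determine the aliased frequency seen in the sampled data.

17 kHz

130.7 kHz mod fs = 17 kHz.
17 kHz ≤ fs/2 = 18.95 kHz, appears at 17 kHz.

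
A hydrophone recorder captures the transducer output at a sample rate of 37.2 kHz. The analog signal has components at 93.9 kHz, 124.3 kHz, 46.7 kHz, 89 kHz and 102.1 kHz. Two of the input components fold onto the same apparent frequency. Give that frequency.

fs/2 = 18.6 kHz.
93.9 kHz mod fs = 19.5 kHz.
19.5 kHz > fs/2 = 18.6 kHz, folds to fs − 19.5 kHz = 17.7 kHz.
124.3 kHz mod fs = 12.7 kHz.
12.7 kHz ≤ fs/2 = 18.6 kHz, appears at 12.7 kHz.
46.7 kHz mod fs = 9.5 kHz.
9.5 kHz ≤ fs/2 = 18.6 kHz, appears at 9.5 kHz.
89 kHz mod fs = 14.6 kHz.
14.6 kHz ≤ fs/2 = 18.6 kHz, appears at 14.6 kHz.
102.1 kHz mod fs = 27.7 kHz.
27.7 kHz > fs/2 = 18.6 kHz, folds to fs − 27.7 kHz = 9.5 kHz.
46.7 kHz and 102.1 kHz both map to 9.5 kHz.

9.5 kHz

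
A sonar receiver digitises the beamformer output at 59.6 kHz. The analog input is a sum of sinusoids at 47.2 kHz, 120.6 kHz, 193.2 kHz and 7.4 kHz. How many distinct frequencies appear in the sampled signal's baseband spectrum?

4

fs/2 = 29.8 kHz.
47.2 kHz > fs/2 = 29.8 kHz, folds to fs − 47.2 kHz = 12.4 kHz.
120.6 kHz mod fs = 1.4 kHz.
1.4 kHz ≤ fs/2 = 29.8 kHz, appears at 1.4 kHz.
193.2 kHz mod fs = 14.4 kHz.
14.4 kHz ≤ fs/2 = 29.8 kHz, appears at 14.4 kHz.
7.4 kHz ≤ fs/2 = 29.8 kHz, passes unchanged.
Distinct values: {1.4 kHz, 7.4 kHz, 12.4 kHz, 14.4 kHz} → 4.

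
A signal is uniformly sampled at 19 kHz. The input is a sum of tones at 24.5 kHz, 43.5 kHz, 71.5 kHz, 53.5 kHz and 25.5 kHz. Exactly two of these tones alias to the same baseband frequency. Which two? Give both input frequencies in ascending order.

fs/2 = 9.5 kHz.
24.5 kHz mod fs = 5.5 kHz.
5.5 kHz ≤ fs/2 = 9.5 kHz, appears at 5.5 kHz.
43.5 kHz mod fs = 5.5 kHz.
5.5 kHz ≤ fs/2 = 9.5 kHz, appears at 5.5 kHz.
71.5 kHz mod fs = 14.5 kHz.
14.5 kHz > fs/2 = 9.5 kHz, folds to fs − 14.5 kHz = 4.5 kHz.
53.5 kHz mod fs = 15.5 kHz.
15.5 kHz > fs/2 = 9.5 kHz, folds to fs − 15.5 kHz = 3.5 kHz.
25.5 kHz mod fs = 6.5 kHz.
6.5 kHz ≤ fs/2 = 9.5 kHz, appears at 6.5 kHz.
24.5 kHz and 43.5 kHz both map to 5.5 kHz.

24.5 kHz, 43.5 kHz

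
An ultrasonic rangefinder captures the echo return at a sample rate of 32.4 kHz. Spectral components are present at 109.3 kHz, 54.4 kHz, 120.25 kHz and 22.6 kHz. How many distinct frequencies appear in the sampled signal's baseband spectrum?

fs/2 = 16.2 kHz.
109.3 kHz mod fs = 12.1 kHz.
12.1 kHz ≤ fs/2 = 16.2 kHz, appears at 12.1 kHz.
54.4 kHz mod fs = 22 kHz.
22 kHz > fs/2 = 16.2 kHz, folds to fs − 22 kHz = 10.4 kHz.
120.25 kHz mod fs = 23.05 kHz.
23.05 kHz > fs/2 = 16.2 kHz, folds to fs − 23.05 kHz = 9.35 kHz.
22.6 kHz > fs/2 = 16.2 kHz, folds to fs − 22.6 kHz = 9.8 kHz.
Distinct values: {9.35 kHz, 9.8 kHz, 10.4 kHz, 12.1 kHz} → 4.

4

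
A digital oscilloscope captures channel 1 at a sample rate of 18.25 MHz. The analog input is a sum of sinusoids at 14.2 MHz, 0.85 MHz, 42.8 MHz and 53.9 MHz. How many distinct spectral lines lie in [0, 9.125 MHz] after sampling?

3

fs/2 = 9.125 MHz.
14.2 MHz > fs/2 = 9.125 MHz, folds to fs − 14.2 MHz = 4.05 MHz.
0.85 MHz ≤ fs/2 = 9.125 MHz, passes unchanged.
42.8 MHz mod fs = 6.3 MHz.
6.3 MHz ≤ fs/2 = 9.125 MHz, appears at 6.3 MHz.
53.9 MHz mod fs = 17.4 MHz.
17.4 MHz > fs/2 = 9.125 MHz, folds to fs − 17.4 MHz = 0.85 MHz.
Distinct values: {0.85 MHz, 4.05 MHz, 6.3 MHz} → 3.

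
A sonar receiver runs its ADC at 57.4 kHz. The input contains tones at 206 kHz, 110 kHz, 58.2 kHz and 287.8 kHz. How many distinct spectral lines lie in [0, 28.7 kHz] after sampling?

fs/2 = 28.7 kHz.
206 kHz mod fs = 33.8 kHz.
33.8 kHz > fs/2 = 28.7 kHz, folds to fs − 33.8 kHz = 23.6 kHz.
110 kHz mod fs = 52.6 kHz.
52.6 kHz > fs/2 = 28.7 kHz, folds to fs − 52.6 kHz = 4.8 kHz.
58.2 kHz mod fs = 0.8 kHz.
0.8 kHz ≤ fs/2 = 28.7 kHz, appears at 0.8 kHz.
287.8 kHz mod fs = 0.8 kHz.
0.8 kHz ≤ fs/2 = 28.7 kHz, appears at 0.8 kHz.
Distinct values: {0.8 kHz, 4.8 kHz, 23.6 kHz} → 3.

3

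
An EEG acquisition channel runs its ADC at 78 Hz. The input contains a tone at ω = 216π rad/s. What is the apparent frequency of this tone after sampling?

30 Hz

ω = 216π rad/s → f = ω/(2π) = 108 Hz.
108 Hz mod fs = 30 Hz.
30 Hz ≤ fs/2 = 39 Hz, appears at 30 Hz.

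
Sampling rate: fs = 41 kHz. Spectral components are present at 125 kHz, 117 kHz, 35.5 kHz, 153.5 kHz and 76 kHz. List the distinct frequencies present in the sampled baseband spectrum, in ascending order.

fs/2 = 20.5 kHz.
125 kHz mod fs = 2 kHz.
2 kHz ≤ fs/2 = 20.5 kHz, appears at 2 kHz.
117 kHz mod fs = 35 kHz.
35 kHz > fs/2 = 20.5 kHz, folds to fs − 35 kHz = 6 kHz.
35.5 kHz > fs/2 = 20.5 kHz, folds to fs − 35.5 kHz = 5.5 kHz.
153.5 kHz mod fs = 30.5 kHz.
30.5 kHz > fs/2 = 20.5 kHz, folds to fs − 30.5 kHz = 10.5 kHz.
76 kHz mod fs = 35 kHz.
35 kHz > fs/2 = 20.5 kHz, folds to fs − 35 kHz = 6 kHz.
Distinct values: {2 kHz, 5.5 kHz, 6 kHz, 10.5 kHz}.

2 kHz, 5.5 kHz, 6 kHz, 10.5 kHz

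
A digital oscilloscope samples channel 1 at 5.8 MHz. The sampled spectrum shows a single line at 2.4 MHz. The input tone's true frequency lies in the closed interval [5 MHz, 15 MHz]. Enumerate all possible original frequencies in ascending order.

Frequencies that alias to 2.4 MHz are k·fs ± 2.4 MHz for integer k ≥ 0.
k=0: 2.4 MHz.
k=1: 3.4 MHz, 8.2 MHz.
k=2: 9.2 MHz, 14 MHz.
k=3: 15 MHz, 19.8 MHz.
k=4: 20.8 MHz, 25.6 MHz.
Within [5 MHz, 15 MHz]: 8.2 MHz, 9.2 MHz, 14 MHz, 15 MHz.

8.2 MHz, 9.2 MHz, 14 MHz, 15 MHz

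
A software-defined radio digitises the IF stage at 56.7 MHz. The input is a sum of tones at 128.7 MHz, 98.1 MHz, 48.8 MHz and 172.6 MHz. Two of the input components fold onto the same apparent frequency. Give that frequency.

fs/2 = 28.35 MHz.
128.7 MHz mod fs = 15.3 MHz.
15.3 MHz ≤ fs/2 = 28.35 MHz, appears at 15.3 MHz.
98.1 MHz mod fs = 41.4 MHz.
41.4 MHz > fs/2 = 28.35 MHz, folds to fs − 41.4 MHz = 15.3 MHz.
48.8 MHz > fs/2 = 28.35 MHz, folds to fs − 48.8 MHz = 7.9 MHz.
172.6 MHz mod fs = 2.5 MHz.
2.5 MHz ≤ fs/2 = 28.35 MHz, appears at 2.5 MHz.
98.1 MHz and 128.7 MHz both map to 15.3 MHz.

15.3 MHz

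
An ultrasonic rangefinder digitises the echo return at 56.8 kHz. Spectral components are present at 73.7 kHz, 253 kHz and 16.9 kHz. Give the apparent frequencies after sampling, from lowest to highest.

16.9 kHz, 25.8 kHz

fs/2 = 28.4 kHz.
73.7 kHz mod fs = 16.9 kHz.
16.9 kHz ≤ fs/2 = 28.4 kHz, appears at 16.9 kHz.
253 kHz mod fs = 25.8 kHz.
25.8 kHz ≤ fs/2 = 28.4 kHz, appears at 25.8 kHz.
16.9 kHz ≤ fs/2 = 28.4 kHz, passes unchanged.
Distinct values: {16.9 kHz, 25.8 kHz}.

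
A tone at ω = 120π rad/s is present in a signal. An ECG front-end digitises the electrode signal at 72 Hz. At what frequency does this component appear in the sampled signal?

ω = 120π rad/s → f = ω/(2π) = 60 Hz.
60 Hz > fs/2 = 36 Hz, folds to fs − 60 Hz = 12 Hz.

12 Hz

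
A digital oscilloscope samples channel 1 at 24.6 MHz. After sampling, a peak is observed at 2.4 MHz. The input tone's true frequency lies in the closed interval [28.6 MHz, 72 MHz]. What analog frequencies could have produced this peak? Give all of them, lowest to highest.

Frequencies that alias to 2.4 MHz are k·fs ± 2.4 MHz for integer k ≥ 0.
k=0: 2.4 MHz.
k=1: 22.2 MHz, 27 MHz.
k=2: 46.8 MHz, 51.6 MHz.
k=3: 71.4 MHz, 76.2 MHz.
k=4: 96 MHz, 100.8 MHz.
Within [28.6 MHz, 72 MHz]: 46.8 MHz, 51.6 MHz, 71.4 MHz.

46.8 MHz, 51.6 MHz, 71.4 MHz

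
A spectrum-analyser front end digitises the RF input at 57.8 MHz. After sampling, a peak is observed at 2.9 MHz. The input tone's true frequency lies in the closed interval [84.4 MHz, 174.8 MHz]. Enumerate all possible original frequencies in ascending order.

112.7 MHz, 118.5 MHz, 170.5 MHz

Frequencies that alias to 2.9 MHz are k·fs ± 2.9 MHz for integer k ≥ 0.
k=0: 2.9 MHz.
k=1: 54.9 MHz, 60.7 MHz.
k=2: 112.7 MHz, 118.5 MHz.
k=3: 170.5 MHz, 176.3 MHz.
k=4: 228.3 MHz, 234.1 MHz.
Within [84.4 MHz, 174.8 MHz]: 112.7 MHz, 118.5 MHz, 170.5 MHz.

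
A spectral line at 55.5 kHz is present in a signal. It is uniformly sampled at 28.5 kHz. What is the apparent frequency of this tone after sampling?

55.5 kHz mod fs = 27 kHz.
27 kHz > fs/2 = 14.25 kHz, folds to fs − 27 kHz = 1.5 kHz.

1.5 kHz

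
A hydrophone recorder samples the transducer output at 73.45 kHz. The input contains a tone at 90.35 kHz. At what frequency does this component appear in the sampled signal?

16.9 kHz

90.35 kHz mod fs = 16.9 kHz.
16.9 kHz ≤ fs/2 = 36.725 kHz, appears at 16.9 kHz.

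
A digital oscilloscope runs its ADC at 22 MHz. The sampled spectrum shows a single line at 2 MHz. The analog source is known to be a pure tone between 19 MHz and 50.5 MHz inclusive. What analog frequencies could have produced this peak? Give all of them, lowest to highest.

20 MHz, 24 MHz, 42 MHz, 46 MHz

Frequencies that alias to 2 MHz are k·fs ± 2 MHz for integer k ≥ 0.
k=0: 2 MHz.
k=1: 20 MHz, 24 MHz.
k=2: 42 MHz, 46 MHz.
k=3: 64 MHz, 68 MHz.
Within [19 MHz, 50.5 MHz]: 20 MHz, 24 MHz, 42 MHz, 46 MHz.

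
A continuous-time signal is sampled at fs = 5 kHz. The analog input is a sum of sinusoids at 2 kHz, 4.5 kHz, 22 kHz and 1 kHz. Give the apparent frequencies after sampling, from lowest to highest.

0.5 kHz, 1 kHz, 2 kHz

fs/2 = 2.5 kHz.
2 kHz ≤ fs/2 = 2.5 kHz, passes unchanged.
4.5 kHz > fs/2 = 2.5 kHz, folds to fs − 4.5 kHz = 0.5 kHz.
22 kHz mod fs = 2 kHz.
2 kHz ≤ fs/2 = 2.5 kHz, appears at 2 kHz.
1 kHz ≤ fs/2 = 2.5 kHz, passes unchanged.
Distinct values: {0.5 kHz, 1 kHz, 2 kHz}.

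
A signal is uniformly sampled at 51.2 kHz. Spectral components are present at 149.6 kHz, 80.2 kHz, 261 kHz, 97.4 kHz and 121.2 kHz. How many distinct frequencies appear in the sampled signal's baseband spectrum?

fs/2 = 25.6 kHz.
149.6 kHz mod fs = 47.2 kHz.
47.2 kHz > fs/2 = 25.6 kHz, folds to fs − 47.2 kHz = 4 kHz.
80.2 kHz mod fs = 29 kHz.
29 kHz > fs/2 = 25.6 kHz, folds to fs − 29 kHz = 22.2 kHz.
261 kHz mod fs = 5 kHz.
5 kHz ≤ fs/2 = 25.6 kHz, appears at 5 kHz.
97.4 kHz mod fs = 46.2 kHz.
46.2 kHz > fs/2 = 25.6 kHz, folds to fs − 46.2 kHz = 5 kHz.
121.2 kHz mod fs = 18.8 kHz.
18.8 kHz ≤ fs/2 = 25.6 kHz, appears at 18.8 kHz.
Distinct values: {4 kHz, 5 kHz, 18.8 kHz, 22.2 kHz} → 4.

4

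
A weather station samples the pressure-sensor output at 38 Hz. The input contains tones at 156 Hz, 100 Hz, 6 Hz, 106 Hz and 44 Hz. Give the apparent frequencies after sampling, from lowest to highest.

4 Hz, 6 Hz, 8 Hz, 14 Hz

fs/2 = 19 Hz.
156 Hz mod fs = 4 Hz.
4 Hz ≤ fs/2 = 19 Hz, appears at 4 Hz.
100 Hz mod fs = 24 Hz.
24 Hz > fs/2 = 19 Hz, folds to fs − 24 Hz = 14 Hz.
6 Hz ≤ fs/2 = 19 Hz, passes unchanged.
106 Hz mod fs = 30 Hz.
30 Hz > fs/2 = 19 Hz, folds to fs − 30 Hz = 8 Hz.
44 Hz mod fs = 6 Hz.
6 Hz ≤ fs/2 = 19 Hz, appears at 6 Hz.
Distinct values: {4 Hz, 6 Hz, 8 Hz, 14 Hz}.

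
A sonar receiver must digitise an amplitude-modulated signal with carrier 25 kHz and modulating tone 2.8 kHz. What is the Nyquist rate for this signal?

55.6 kHz

AM sidebands sit at fc ± fm = 22.2 kHz and 27.8 kHz.
Highest-frequency component: 27.8 kHz.
Nyquist rate = 2 × 27.8 kHz = 55.6 kHz.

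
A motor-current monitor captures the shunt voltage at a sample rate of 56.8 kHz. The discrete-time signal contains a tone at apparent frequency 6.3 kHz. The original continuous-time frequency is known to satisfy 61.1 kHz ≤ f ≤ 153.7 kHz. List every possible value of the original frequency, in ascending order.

Frequencies that alias to 6.3 kHz are k·fs ± 6.3 kHz for integer k ≥ 0.
k=0: 6.3 kHz.
k=1: 50.5 kHz, 63.1 kHz.
k=2: 107.3 kHz, 119.9 kHz.
k=3: 164.1 kHz, 176.7 kHz.
Within [61.1 kHz, 153.7 kHz]: 63.1 kHz, 107.3 kHz, 119.9 kHz.

63.1 kHz, 107.3 kHz, 119.9 kHz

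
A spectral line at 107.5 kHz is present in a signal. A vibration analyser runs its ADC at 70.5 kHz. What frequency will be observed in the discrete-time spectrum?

33.5 kHz

107.5 kHz mod fs = 37 kHz.
37 kHz > fs/2 = 35.25 kHz, folds to fs − 37 kHz = 33.5 kHz.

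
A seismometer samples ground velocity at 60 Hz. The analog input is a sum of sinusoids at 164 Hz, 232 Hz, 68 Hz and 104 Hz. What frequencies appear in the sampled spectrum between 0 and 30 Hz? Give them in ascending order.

8 Hz, 16 Hz

fs/2 = 30 Hz.
164 Hz mod fs = 44 Hz.
44 Hz > fs/2 = 30 Hz, folds to fs − 44 Hz = 16 Hz.
232 Hz mod fs = 52 Hz.
52 Hz > fs/2 = 30 Hz, folds to fs − 52 Hz = 8 Hz.
68 Hz mod fs = 8 Hz.
8 Hz ≤ fs/2 = 30 Hz, appears at 8 Hz.
104 Hz mod fs = 44 Hz.
44 Hz > fs/2 = 30 Hz, folds to fs − 44 Hz = 16 Hz.
Distinct values: {8 Hz, 16 Hz}.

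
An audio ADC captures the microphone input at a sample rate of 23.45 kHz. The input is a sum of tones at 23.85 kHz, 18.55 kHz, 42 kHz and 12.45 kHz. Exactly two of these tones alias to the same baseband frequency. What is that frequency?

4.9 kHz

fs/2 = 11.725 kHz.
23.85 kHz mod fs = 0.4 kHz.
0.4 kHz ≤ fs/2 = 11.725 kHz, appears at 0.4 kHz.
18.55 kHz > fs/2 = 11.725 kHz, folds to fs − 18.55 kHz = 4.9 kHz.
42 kHz mod fs = 18.55 kHz.
18.55 kHz > fs/2 = 11.725 kHz, folds to fs − 18.55 kHz = 4.9 kHz.
12.45 kHz > fs/2 = 11.725 kHz, folds to fs − 12.45 kHz = 11 kHz.
18.55 kHz and 42 kHz both map to 4.9 kHz.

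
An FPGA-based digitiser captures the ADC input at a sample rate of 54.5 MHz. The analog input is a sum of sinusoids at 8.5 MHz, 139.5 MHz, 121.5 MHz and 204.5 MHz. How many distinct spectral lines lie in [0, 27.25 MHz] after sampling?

fs/2 = 27.25 MHz.
8.5 MHz ≤ fs/2 = 27.25 MHz, passes unchanged.
139.5 MHz mod fs = 30.5 MHz.
30.5 MHz > fs/2 = 27.25 MHz, folds to fs − 30.5 MHz = 24 MHz.
121.5 MHz mod fs = 12.5 MHz.
12.5 MHz ≤ fs/2 = 27.25 MHz, appears at 12.5 MHz.
204.5 MHz mod fs = 41 MHz.
41 MHz > fs/2 = 27.25 MHz, folds to fs − 41 MHz = 13.5 MHz.
Distinct values: {8.5 MHz, 12.5 MHz, 13.5 MHz, 24 MHz} → 4.

4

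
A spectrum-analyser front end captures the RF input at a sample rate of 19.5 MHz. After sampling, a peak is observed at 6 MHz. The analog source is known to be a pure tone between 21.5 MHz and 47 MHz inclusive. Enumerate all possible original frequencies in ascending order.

25.5 MHz, 33 MHz, 45 MHz

Frequencies that alias to 6 MHz are k·fs ± 6 MHz for integer k ≥ 0.
k=0: 6 MHz.
k=1: 13.5 MHz, 25.5 MHz.
k=2: 33 MHz, 45 MHz.
k=3: 52.5 MHz, 64.5 MHz.
Within [21.5 MHz, 47 MHz]: 25.5 MHz, 33 MHz, 45 MHz.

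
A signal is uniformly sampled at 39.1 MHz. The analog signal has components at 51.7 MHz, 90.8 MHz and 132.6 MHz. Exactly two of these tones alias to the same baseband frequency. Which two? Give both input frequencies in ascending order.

fs/2 = 19.55 MHz.
51.7 MHz mod fs = 12.6 MHz.
12.6 MHz ≤ fs/2 = 19.55 MHz, appears at 12.6 MHz.
90.8 MHz mod fs = 12.6 MHz.
12.6 MHz ≤ fs/2 = 19.55 MHz, appears at 12.6 MHz.
132.6 MHz mod fs = 15.3 MHz.
15.3 MHz ≤ fs/2 = 19.55 MHz, appears at 15.3 MHz.
51.7 MHz and 90.8 MHz both map to 12.6 MHz.

51.7 MHz, 90.8 MHz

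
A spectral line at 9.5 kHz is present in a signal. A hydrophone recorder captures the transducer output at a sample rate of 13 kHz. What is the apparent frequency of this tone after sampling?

9.5 kHz > fs/2 = 6.5 kHz, folds to fs − 9.5 kHz = 3.5 kHz.

3.5 kHz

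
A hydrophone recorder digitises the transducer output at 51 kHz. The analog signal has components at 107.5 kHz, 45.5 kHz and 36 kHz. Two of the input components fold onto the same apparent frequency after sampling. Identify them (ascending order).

45.5 kHz, 107.5 kHz

fs/2 = 25.5 kHz.
107.5 kHz mod fs = 5.5 kHz.
5.5 kHz ≤ fs/2 = 25.5 kHz, appears at 5.5 kHz.
45.5 kHz > fs/2 = 25.5 kHz, folds to fs − 45.5 kHz = 5.5 kHz.
36 kHz > fs/2 = 25.5 kHz, folds to fs − 36 kHz = 15 kHz.
45.5 kHz and 107.5 kHz both map to 5.5 kHz.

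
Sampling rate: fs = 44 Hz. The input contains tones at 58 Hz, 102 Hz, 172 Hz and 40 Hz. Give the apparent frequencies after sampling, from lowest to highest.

4 Hz, 14 Hz

fs/2 = 22 Hz.
58 Hz mod fs = 14 Hz.
14 Hz ≤ fs/2 = 22 Hz, appears at 14 Hz.
102 Hz mod fs = 14 Hz.
14 Hz ≤ fs/2 = 22 Hz, appears at 14 Hz.
172 Hz mod fs = 40 Hz.
40 Hz > fs/2 = 22 Hz, folds to fs − 40 Hz = 4 Hz.
40 Hz > fs/2 = 22 Hz, folds to fs − 40 Hz = 4 Hz.
Distinct values: {4 Hz, 14 Hz}.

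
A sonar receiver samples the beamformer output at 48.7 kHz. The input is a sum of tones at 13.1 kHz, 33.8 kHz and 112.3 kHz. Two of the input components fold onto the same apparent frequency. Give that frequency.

14.9 kHz

fs/2 = 24.35 kHz.
13.1 kHz ≤ fs/2 = 24.35 kHz, passes unchanged.
33.8 kHz > fs/2 = 24.35 kHz, folds to fs − 33.8 kHz = 14.9 kHz.
112.3 kHz mod fs = 14.9 kHz.
14.9 kHz ≤ fs/2 = 24.35 kHz, appears at 14.9 kHz.
33.8 kHz and 112.3 kHz both map to 14.9 kHz.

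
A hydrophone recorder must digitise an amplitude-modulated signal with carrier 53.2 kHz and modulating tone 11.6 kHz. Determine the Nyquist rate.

129.6 kHz

AM sidebands sit at fc ± fm = 41.6 kHz and 64.8 kHz.
Highest-frequency component: 64.8 kHz.
Nyquist rate = 2 × 64.8 kHz = 129.6 kHz.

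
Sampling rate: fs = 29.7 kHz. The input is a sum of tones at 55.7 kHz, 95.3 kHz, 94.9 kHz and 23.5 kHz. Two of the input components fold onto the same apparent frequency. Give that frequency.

fs/2 = 14.85 kHz.
55.7 kHz mod fs = 26 kHz.
26 kHz > fs/2 = 14.85 kHz, folds to fs − 26 kHz = 3.7 kHz.
95.3 kHz mod fs = 6.2 kHz.
6.2 kHz ≤ fs/2 = 14.85 kHz, appears at 6.2 kHz.
94.9 kHz mod fs = 5.8 kHz.
5.8 kHz ≤ fs/2 = 14.85 kHz, appears at 5.8 kHz.
23.5 kHz > fs/2 = 14.85 kHz, folds to fs − 23.5 kHz = 6.2 kHz.
23.5 kHz and 95.3 kHz both map to 6.2 kHz.

6.2 kHz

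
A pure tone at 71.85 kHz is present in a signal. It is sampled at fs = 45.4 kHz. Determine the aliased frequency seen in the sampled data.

71.85 kHz mod fs = 26.45 kHz.
26.45 kHz > fs/2 = 22.7 kHz, folds to fs − 26.45 kHz = 18.95 kHz.

18.95 kHz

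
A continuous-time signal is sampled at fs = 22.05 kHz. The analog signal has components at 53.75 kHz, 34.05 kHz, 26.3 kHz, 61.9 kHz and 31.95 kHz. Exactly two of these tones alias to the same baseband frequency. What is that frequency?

4.25 kHz

fs/2 = 11.025 kHz.
53.75 kHz mod fs = 9.65 kHz.
9.65 kHz ≤ fs/2 = 11.025 kHz, appears at 9.65 kHz.
34.05 kHz mod fs = 12 kHz.
12 kHz > fs/2 = 11.025 kHz, folds to fs − 12 kHz = 10.05 kHz.
26.3 kHz mod fs = 4.25 kHz.
4.25 kHz ≤ fs/2 = 11.025 kHz, appears at 4.25 kHz.
61.9 kHz mod fs = 17.8 kHz.
17.8 kHz > fs/2 = 11.025 kHz, folds to fs − 17.8 kHz = 4.25 kHz.
31.95 kHz mod fs = 9.9 kHz.
9.9 kHz ≤ fs/2 = 11.025 kHz, appears at 9.9 kHz.
26.3 kHz and 61.9 kHz both map to 4.25 kHz.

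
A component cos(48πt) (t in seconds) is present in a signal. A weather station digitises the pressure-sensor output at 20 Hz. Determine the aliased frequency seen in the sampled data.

4 Hz

ω = 48π rad/s → f = ω/(2π) = 24 Hz.
24 Hz mod fs = 4 Hz.
4 Hz ≤ fs/2 = 10 Hz, appears at 4 Hz.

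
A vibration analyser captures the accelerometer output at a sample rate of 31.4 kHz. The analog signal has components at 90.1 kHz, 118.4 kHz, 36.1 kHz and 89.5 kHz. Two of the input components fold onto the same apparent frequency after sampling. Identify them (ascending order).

fs/2 = 15.7 kHz.
90.1 kHz mod fs = 27.3 kHz.
27.3 kHz > fs/2 = 15.7 kHz, folds to fs − 27.3 kHz = 4.1 kHz.
118.4 kHz mod fs = 24.2 kHz.
24.2 kHz > fs/2 = 15.7 kHz, folds to fs − 24.2 kHz = 7.2 kHz.
36.1 kHz mod fs = 4.7 kHz.
4.7 kHz ≤ fs/2 = 15.7 kHz, appears at 4.7 kHz.
89.5 kHz mod fs = 26.7 kHz.
26.7 kHz > fs/2 = 15.7 kHz, folds to fs − 26.7 kHz = 4.7 kHz.
36.1 kHz and 89.5 kHz both map to 4.7 kHz.

36.1 kHz, 89.5 kHz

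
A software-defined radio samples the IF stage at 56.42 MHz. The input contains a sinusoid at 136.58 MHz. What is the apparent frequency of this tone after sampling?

136.58 MHz mod fs = 23.74 MHz.
23.74 MHz ≤ fs/2 = 28.21 MHz, appears at 23.74 MHz.

23.74 MHz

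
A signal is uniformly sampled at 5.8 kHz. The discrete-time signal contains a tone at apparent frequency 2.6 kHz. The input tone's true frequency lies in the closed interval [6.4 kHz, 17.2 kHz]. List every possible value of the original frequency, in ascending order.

Frequencies that alias to 2.6 kHz are k·fs ± 2.6 kHz for integer k ≥ 0.
k=0: 2.6 kHz.
k=1: 3.2 kHz, 8.4 kHz.
k=2: 9 kHz, 14.2 kHz.
k=3: 14.8 kHz, 20 kHz.
k=4: 20.6 kHz, 25.8 kHz.
Within [6.4 kHz, 17.2 kHz]: 8.4 kHz, 9 kHz, 14.2 kHz, 14.8 kHz.

8.4 kHz, 9 kHz, 14.2 kHz, 14.8 kHz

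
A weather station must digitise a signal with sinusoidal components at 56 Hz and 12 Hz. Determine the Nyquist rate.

112 Hz

Highest-frequency component: 56 Hz.
Nyquist rate = 2 × 56 Hz = 112 Hz.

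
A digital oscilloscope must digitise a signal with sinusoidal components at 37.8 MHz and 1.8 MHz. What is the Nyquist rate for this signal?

Highest-frequency component: 37.8 MHz.
Nyquist rate = 2 × 37.8 MHz = 75.6 MHz.

75.6 MHz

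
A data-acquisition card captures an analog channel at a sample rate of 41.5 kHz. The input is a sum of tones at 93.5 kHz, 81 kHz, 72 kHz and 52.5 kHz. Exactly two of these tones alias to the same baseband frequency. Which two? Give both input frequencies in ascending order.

fs/2 = 20.75 kHz.
93.5 kHz mod fs = 10.5 kHz.
10.5 kHz ≤ fs/2 = 20.75 kHz, appears at 10.5 kHz.
81 kHz mod fs = 39.5 kHz.
39.5 kHz > fs/2 = 20.75 kHz, folds to fs − 39.5 kHz = 2 kHz.
72 kHz mod fs = 30.5 kHz.
30.5 kHz > fs/2 = 20.75 kHz, folds to fs − 30.5 kHz = 11 kHz.
52.5 kHz mod fs = 11 kHz.
11 kHz ≤ fs/2 = 20.75 kHz, appears at 11 kHz.
52.5 kHz and 72 kHz both map to 11 kHz.

52.5 kHz, 72 kHz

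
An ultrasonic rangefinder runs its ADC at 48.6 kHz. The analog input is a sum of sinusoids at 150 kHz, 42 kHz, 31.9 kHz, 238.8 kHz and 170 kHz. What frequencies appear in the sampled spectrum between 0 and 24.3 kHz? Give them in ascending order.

fs/2 = 24.3 kHz.
150 kHz mod fs = 4.2 kHz.
4.2 kHz ≤ fs/2 = 24.3 kHz, appears at 4.2 kHz.
42 kHz > fs/2 = 24.3 kHz, folds to fs − 42 kHz = 6.6 kHz.
31.9 kHz > fs/2 = 24.3 kHz, folds to fs − 31.9 kHz = 16.7 kHz.
238.8 kHz mod fs = 44.4 kHz.
44.4 kHz > fs/2 = 24.3 kHz, folds to fs − 44.4 kHz = 4.2 kHz.
170 kHz mod fs = 24.2 kHz.
24.2 kHz ≤ fs/2 = 24.3 kHz, appears at 24.2 kHz.
Distinct values: {4.2 kHz, 6.6 kHz, 16.7 kHz, 24.2 kHz}.

4.2 kHz, 6.6 kHz, 16.7 kHz, 24.2 kHz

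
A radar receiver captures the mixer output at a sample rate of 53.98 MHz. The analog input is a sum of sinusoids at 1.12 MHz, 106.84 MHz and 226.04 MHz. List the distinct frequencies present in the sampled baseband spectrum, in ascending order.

1.12 MHz, 10.12 MHz

fs/2 = 26.99 MHz.
1.12 MHz ≤ fs/2 = 26.99 MHz, passes unchanged.
106.84 MHz mod fs = 52.86 MHz.
52.86 MHz > fs/2 = 26.99 MHz, folds to fs − 52.86 MHz = 1.12 MHz.
226.04 MHz mod fs = 10.12 MHz.
10.12 MHz ≤ fs/2 = 26.99 MHz, appears at 10.12 MHz.
Distinct values: {1.12 MHz, 10.12 MHz}.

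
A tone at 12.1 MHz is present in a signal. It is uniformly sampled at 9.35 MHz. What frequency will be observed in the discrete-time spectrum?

2.75 MHz

12.1 MHz mod fs = 2.75 MHz.
2.75 MHz ≤ fs/2 = 4.675 MHz, appears at 2.75 MHz.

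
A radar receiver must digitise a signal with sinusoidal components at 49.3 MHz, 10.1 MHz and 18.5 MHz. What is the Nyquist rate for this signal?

98.6 MHz

Highest-frequency component: 49.3 MHz.
Nyquist rate = 2 × 49.3 MHz = 98.6 MHz.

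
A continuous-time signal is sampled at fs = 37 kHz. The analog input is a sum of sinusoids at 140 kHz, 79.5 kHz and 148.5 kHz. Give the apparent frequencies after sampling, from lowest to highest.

fs/2 = 18.5 kHz.
140 kHz mod fs = 29 kHz.
29 kHz > fs/2 = 18.5 kHz, folds to fs − 29 kHz = 8 kHz.
79.5 kHz mod fs = 5.5 kHz.
5.5 kHz ≤ fs/2 = 18.5 kHz, appears at 5.5 kHz.
148.5 kHz mod fs = 0.5 kHz.
0.5 kHz ≤ fs/2 = 18.5 kHz, appears at 0.5 kHz.
Distinct values: {0.5 kHz, 5.5 kHz, 8 kHz}.

0.5 kHz, 5.5 kHz, 8 kHz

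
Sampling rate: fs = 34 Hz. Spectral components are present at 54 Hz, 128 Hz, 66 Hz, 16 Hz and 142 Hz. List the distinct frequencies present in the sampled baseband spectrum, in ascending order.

fs/2 = 17 Hz.
54 Hz mod fs = 20 Hz.
20 Hz > fs/2 = 17 Hz, folds to fs − 20 Hz = 14 Hz.
128 Hz mod fs = 26 Hz.
26 Hz > fs/2 = 17 Hz, folds to fs − 26 Hz = 8 Hz.
66 Hz mod fs = 32 Hz.
32 Hz > fs/2 = 17 Hz, folds to fs − 32 Hz = 2 Hz.
16 Hz ≤ fs/2 = 17 Hz, passes unchanged.
142 Hz mod fs = 6 Hz.
6 Hz ≤ fs/2 = 17 Hz, appears at 6 Hz.
Distinct values: {2 Hz, 6 Hz, 8 Hz, 14 Hz, 16 Hz}.

2 Hz, 6 Hz, 8 Hz, 14 Hz, 16 Hz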